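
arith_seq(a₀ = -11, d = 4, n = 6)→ a_0 = -11 + 0*4 = -11
a_1 = -11 + 1*4 = -7
a_2 = -11 + 2*4 = -3
...
= [-11, -7, -3, 1, 5, 9]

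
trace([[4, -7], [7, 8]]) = 12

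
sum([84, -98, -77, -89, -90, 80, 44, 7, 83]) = 84 + (-98) + (-77) + (-89) + (-90) + 80 + 44 + 7 + 83
= -56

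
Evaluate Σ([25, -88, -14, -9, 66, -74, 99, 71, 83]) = 159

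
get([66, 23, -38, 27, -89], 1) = 23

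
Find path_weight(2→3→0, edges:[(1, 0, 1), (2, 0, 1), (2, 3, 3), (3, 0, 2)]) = w(2→3)=3 + w(3→0)=2
= 5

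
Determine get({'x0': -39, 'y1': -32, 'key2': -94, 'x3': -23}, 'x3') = -23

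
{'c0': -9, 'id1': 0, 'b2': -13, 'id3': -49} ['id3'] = -49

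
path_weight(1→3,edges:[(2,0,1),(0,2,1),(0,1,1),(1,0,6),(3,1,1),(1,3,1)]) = 1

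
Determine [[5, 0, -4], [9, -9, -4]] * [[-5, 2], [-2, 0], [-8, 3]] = [[7, -2], [5, 6]]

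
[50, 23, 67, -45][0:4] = [50, 23, 67, -45]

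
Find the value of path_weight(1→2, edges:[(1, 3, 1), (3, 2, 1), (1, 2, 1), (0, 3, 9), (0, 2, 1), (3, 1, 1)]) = 1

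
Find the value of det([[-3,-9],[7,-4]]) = (-3)*(-4) - (-9)*(7)
= 75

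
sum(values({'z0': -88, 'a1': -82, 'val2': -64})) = (-88) + (-82) + (-64)
= -234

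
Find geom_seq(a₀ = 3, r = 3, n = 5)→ [3, 9, 27, 81, 243]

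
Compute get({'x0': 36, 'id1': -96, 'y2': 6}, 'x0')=36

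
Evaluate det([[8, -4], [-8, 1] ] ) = -24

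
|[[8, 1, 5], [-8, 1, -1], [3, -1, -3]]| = -34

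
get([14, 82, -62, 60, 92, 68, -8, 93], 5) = 68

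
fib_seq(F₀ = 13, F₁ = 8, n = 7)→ F_2 = F_1 + F_0 = 21
F_3 = F_2 + F_1 = 29
F_4 = F_3 + F_2 = 50
...
= [13, 8, 21, 29, 50, 79, 129]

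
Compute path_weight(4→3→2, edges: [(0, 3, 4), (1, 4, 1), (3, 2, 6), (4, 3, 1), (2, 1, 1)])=w(4→3)=1 + w(3→2)=6
= 7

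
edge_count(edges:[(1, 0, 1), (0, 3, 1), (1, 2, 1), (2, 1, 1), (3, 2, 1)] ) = 5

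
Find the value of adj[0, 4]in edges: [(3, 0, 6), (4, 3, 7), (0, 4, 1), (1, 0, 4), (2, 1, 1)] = 1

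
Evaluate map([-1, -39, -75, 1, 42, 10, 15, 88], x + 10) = [9, -29, -65, 11, 52, 20, 25, 98]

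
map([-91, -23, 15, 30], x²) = (-91)²=8281, (-23)²=529, (15)²=225, (30)²=900
= [8281, 529, 225, 900]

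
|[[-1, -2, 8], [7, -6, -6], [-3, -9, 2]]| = (1)*(-1)*det([[-6, -6], [-9, 2]]) + (-1)*(-2)*det([[7, -6], [-3, 2]]) + (1)*(8)*det([[7, -6], [-3, -9]])
= 66 + -8 + -648
= -590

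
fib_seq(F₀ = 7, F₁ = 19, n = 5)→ [7, 19, 26, 45, 71]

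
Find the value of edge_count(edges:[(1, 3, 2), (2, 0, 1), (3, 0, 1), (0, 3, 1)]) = 4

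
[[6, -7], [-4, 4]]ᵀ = [[6, -4], [-7, 4]]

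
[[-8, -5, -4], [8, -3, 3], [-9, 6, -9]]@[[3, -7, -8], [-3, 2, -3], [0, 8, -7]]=C[0][0] = (-8)*(3) + (-5)*(-3) + (-4)*(0) = -9
C[0][1] = (-8)*(-7) + (-5)*(2) + (-4)*(8) = 14
C[0][2] = (-8)*(-8) + (-5)*(-3) + (-4)*(-7) = 107
C[1][0] = (8)*(3) + (-3)*(-3) + (3)*(0) = 33
C[1][1] = (8)*(-7) + (-3)*(2) + (3)*(8) = -38
C[1][2] = (8)*(-8) + (-3)*(-3) + (3)*(-7) = -76
... (3 more cells)
= [[-9, 14, 107], [33, -38, -76], [-45, 3, 117]]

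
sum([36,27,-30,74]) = 107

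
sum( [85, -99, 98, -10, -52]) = 22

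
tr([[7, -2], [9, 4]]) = 11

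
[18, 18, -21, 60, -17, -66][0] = 18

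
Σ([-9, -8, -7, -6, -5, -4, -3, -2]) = -44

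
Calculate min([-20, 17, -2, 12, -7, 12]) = -20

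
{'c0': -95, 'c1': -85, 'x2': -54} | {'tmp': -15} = {'c0': -95, 'c1': -85, 'x2': -54, 'tmp': -15}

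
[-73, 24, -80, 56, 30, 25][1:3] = [24, -80]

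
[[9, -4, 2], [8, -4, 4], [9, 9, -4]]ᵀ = [[9, 8, 9], [-4, -4, 9], [2, 4, -4]]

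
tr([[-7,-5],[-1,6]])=diagonal: (-7) + 6
= -1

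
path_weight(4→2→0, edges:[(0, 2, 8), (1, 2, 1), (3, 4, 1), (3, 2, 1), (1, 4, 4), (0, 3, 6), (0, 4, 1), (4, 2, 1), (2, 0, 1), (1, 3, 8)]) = 2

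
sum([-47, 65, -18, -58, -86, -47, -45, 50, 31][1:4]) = -11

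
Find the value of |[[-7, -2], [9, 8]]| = (-7)*(8) - (-2)*(9)
= -38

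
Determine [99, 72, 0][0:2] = [99, 72]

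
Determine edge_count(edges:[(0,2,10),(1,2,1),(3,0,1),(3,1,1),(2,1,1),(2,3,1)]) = 6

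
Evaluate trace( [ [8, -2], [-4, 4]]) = 12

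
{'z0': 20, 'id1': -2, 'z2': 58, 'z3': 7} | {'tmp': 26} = {'z0': 20, 'id1': -2, 'z2': 58, 'z3': 7, 'tmp': 26}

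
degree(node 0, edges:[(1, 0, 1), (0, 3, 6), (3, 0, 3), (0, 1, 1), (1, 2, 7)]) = incident: (1,0), (0,3), (3,0), (0,1)
= 4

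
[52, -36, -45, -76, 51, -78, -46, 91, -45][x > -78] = keep x where x > -78: 52✓, -36✓, -45✓, -76✓, 51✓, -78✗, -46✓, 91✓, -45✓
= [52, -36, -45, -76, 51, -46, 91, -45]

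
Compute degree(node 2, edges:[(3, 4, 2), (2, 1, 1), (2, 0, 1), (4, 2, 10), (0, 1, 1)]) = 3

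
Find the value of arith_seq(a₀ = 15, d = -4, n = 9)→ [15, 11, 7, 3, -1, -5, -9, -13, -17]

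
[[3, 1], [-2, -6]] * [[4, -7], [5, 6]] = C[0][0] = (3)*(4) + (1)*(5) = 17
C[0][1] = (3)*(-7) + (1)*(6) = -15
C[1][0] = (-2)*(4) + (-6)*(5) = -38
C[1][1] = (-2)*(-7) + (-6)*(6) = -22
= [[17, -15], [-38, -22]]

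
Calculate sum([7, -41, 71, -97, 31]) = 7 + (-41) + 71 + (-97) + 31
= -29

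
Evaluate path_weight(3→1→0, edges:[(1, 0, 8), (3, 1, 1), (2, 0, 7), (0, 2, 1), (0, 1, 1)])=w(3→1)=1 + w(1→0)=8
= 9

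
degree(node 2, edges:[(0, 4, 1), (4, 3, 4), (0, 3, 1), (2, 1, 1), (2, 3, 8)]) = 2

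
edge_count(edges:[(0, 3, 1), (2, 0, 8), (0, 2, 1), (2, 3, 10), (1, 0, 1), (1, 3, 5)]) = 6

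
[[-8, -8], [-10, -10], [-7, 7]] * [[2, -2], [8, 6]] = [[-80, -32], [-100, -40], [42, 56]]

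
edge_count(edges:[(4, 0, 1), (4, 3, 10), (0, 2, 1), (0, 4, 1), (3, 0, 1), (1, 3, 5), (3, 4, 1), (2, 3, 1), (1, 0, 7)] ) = 9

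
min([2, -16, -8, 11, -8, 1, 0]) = -16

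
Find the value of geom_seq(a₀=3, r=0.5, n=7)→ a_0 = 3*0.5^0 = 3.0
a_1 = 3*0.5^1 = 1.5
a_2 = 3*0.5^2 = 0.75
...
= [3.0, 1.5, 0.75, 0.375, 0.1875, 0.09375, 0.046875]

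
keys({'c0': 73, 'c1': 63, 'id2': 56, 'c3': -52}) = ['c0', 'c1', 'id2', 'c3']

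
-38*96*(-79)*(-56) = -16138752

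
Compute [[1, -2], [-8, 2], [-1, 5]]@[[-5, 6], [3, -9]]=[[-11, 24], [46, -66], [20, -51]]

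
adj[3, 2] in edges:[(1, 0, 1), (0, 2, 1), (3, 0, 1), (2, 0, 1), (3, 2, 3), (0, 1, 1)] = 3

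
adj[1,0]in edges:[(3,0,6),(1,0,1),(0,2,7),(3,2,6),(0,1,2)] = 1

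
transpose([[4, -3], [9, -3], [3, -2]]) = [[4, 9, 3], [-3, -3, -2]]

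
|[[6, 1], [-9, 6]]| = (6)*(6) - (1)*(-9)
= 45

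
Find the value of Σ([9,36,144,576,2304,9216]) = 9 + 36 + 144 + 576 + 2304 + 9216
= 12285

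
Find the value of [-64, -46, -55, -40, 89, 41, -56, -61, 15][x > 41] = [89]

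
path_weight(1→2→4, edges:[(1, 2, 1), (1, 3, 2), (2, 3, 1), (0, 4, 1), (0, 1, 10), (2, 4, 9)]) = 10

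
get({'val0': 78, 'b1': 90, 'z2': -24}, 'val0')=78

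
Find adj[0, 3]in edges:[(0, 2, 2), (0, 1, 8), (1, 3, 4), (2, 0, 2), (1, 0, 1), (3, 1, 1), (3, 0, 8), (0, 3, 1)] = 1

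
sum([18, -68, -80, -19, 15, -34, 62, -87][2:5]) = -84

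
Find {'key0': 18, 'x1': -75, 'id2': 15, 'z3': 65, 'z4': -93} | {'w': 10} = {'key0': 18, 'x1': -75, 'id2': 15, 'z3': 65, 'z4': -93, 'w': 10}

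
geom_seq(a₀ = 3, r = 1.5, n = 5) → a_0 = 3*1.5^0 = 3.0
a_1 = 3*1.5^1 = 4.5
a_2 = 3*1.5^2 = 6.75
...
= [3.0, 4.5, 6.75, 10.125, 15.1875]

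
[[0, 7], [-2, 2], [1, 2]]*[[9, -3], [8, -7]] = C[0][0] = (0)*(9) + (7)*(8) = 56
C[0][1] = (0)*(-3) + (7)*(-7) = -49
C[1][0] = (-2)*(9) + (2)*(8) = -2
C[1][1] = (-2)*(-3) + (2)*(-7) = -8
C[2][0] = (1)*(9) + (2)*(8) = 25
C[2][1] = (1)*(-3) + (2)*(-7) = -17
= [[56, -49], [-2, -8], [25, -17]]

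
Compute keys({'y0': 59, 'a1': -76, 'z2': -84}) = ['y0', 'a1', 'z2']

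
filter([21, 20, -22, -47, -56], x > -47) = [21, 20, -22]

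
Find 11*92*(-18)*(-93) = 1694088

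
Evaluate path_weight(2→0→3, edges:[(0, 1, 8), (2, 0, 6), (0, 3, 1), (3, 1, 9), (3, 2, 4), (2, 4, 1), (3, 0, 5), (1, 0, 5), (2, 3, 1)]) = w(2→0)=6 + w(0→3)=1
= 7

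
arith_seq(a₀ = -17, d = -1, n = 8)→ [-17, -18, -19, -20, -21, -22, -23, -24]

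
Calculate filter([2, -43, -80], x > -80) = [2, -43]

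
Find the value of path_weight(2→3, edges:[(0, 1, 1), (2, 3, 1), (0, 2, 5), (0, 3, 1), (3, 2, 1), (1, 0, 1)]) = 1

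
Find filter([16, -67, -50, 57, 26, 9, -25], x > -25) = [16, 57, 26, 9]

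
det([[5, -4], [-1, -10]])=-54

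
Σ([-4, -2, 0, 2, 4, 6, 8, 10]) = (-4) + (-2) + 0 + 2 + 4 + 6 + 8 + 10
= 24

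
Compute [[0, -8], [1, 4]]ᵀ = [[0, 1], [-8, 4]]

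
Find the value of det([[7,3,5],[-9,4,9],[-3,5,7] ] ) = (1)*(7)*det([[4, 9], [5, 7]]) + (-1)*(3)*det([[-9, 9], [-3, 7]]) + (1)*(5)*det([[-9, 4], [-3, 5]])
= -119 + 108 + -165
= -176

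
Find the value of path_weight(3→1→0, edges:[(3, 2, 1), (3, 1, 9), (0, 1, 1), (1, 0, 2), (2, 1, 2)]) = w(3→1)=9 + w(1→0)=2
= 11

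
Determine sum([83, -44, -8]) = 31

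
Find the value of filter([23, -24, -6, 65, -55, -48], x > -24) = keep x where x > -24: 23✓, -24✗, -6✓, 65✓, -55✗, -48✗
= [23, -6, 65]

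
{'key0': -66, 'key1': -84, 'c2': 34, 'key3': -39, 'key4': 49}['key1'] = -84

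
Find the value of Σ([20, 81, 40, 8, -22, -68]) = 20 + 81 + 40 + 8 + (-22) + (-68)
= 59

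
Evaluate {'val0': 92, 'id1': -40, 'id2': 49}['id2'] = 49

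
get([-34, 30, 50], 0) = -34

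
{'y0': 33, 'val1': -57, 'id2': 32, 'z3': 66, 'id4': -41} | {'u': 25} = {'y0': 33, 'val1': -57, 'id2': 32, 'z3': 66, 'id4': -41, 'u': 25}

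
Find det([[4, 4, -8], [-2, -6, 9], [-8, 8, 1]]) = -80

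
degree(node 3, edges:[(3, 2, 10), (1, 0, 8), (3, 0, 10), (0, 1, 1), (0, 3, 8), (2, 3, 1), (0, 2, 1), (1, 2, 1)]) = 4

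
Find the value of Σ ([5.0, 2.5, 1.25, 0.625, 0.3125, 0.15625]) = 5.0 + 2.5 + 1.25 + 0.625 + 0.3125 + 0.15625
= 9.84375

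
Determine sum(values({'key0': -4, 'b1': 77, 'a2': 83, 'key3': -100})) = (-4) + 77 + 83 + (-100)
= 56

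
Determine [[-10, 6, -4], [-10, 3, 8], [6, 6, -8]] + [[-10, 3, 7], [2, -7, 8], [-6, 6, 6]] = [[-20, 9, 3], [-8, -4, 16], [0, 12, -2]]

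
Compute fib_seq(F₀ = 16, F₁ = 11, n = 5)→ F_2 = F_1 + F_0 = 27
F_3 = F_2 + F_1 = 38
F_4 = F_3 + F_2 = 65
= [16, 11, 27, 38, 65]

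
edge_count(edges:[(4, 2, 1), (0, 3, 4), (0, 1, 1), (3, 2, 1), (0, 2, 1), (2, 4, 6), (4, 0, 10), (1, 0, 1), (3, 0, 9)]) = 9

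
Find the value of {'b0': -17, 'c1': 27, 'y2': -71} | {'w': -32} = {'b0': -17, 'c1': 27, 'y2': -71, 'w': -32}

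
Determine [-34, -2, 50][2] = 50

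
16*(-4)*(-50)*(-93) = -297600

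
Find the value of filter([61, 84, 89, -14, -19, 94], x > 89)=[94]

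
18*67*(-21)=-25326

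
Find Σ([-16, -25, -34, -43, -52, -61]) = (-16) + (-25) + (-34) + (-43) + (-52) + (-61)
= -231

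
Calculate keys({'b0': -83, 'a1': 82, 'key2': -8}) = ['b0', 'a1', 'key2']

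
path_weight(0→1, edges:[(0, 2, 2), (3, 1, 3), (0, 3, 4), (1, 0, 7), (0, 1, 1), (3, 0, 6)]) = 1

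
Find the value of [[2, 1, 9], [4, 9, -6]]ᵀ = [[2, 4], [1, 9], [9, -6]]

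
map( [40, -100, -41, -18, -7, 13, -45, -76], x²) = (40)²=1600, (-100)²=10000, (-41)²=1681, (-18)²=324, (-7)²=49, (13)²=169, (-45)²=2025, (-76)²=5776
= [1600, 10000, 1681, 324, 49, 169, 2025, 5776]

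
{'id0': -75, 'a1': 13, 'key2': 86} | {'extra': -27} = {'id0': -75, 'a1': 13, 'key2': 86, 'extra': -27}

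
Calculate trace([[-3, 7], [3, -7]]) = -10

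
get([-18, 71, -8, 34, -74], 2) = -8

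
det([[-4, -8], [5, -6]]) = 64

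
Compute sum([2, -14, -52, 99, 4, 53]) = 2 + (-14) + (-52) + 99 + 4 + 53
= 92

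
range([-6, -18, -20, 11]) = 31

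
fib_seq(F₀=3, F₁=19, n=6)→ [3, 19, 22, 41, 63, 104]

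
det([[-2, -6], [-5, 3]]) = -36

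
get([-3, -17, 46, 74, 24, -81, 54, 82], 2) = 46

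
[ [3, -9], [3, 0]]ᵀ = [[3, 3], [-9, 0]]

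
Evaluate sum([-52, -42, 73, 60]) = (-52) + (-42) + 73 + 60
= 39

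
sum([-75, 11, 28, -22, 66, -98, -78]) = -168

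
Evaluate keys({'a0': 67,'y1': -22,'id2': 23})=['a0', 'y1', 'id2']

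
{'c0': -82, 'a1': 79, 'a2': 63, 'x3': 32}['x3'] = 32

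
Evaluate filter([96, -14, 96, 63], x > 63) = [96, 96]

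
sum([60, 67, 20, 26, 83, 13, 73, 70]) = 60 + 67 + 20 + 26 + 83 + 13 + 73 + 70
= 412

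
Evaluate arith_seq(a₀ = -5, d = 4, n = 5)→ a_0 = -5 + 0*4 = -5
a_1 = -5 + 1*4 = -1
a_2 = -5 + 2*4 = 3
...
= [-5, -1, 3, 7, 11]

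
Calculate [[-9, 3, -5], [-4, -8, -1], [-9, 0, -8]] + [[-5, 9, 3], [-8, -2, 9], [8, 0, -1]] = [[-14, 12, -2], [-12, -10, 8], [-1, 0, -9]]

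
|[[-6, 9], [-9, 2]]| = 69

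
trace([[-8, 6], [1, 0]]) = -8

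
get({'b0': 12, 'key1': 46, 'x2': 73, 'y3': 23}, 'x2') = 73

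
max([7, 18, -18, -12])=18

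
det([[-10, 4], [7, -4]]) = 12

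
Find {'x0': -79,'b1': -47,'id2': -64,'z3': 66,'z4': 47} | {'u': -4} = {'x0': -79, 'b1': -47, 'id2': -64, 'z3': 66, 'z4': 47, 'u': -4}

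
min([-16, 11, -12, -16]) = -16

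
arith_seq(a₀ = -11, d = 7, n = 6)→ [-11, -4, 3, 10, 17, 24]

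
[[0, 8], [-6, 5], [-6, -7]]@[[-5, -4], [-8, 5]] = C[0][0] = (0)*(-5) + (8)*(-8) = -64
C[0][1] = (0)*(-4) + (8)*(5) = 40
C[1][0] = (-6)*(-5) + (5)*(-8) = -10
C[1][1] = (-6)*(-4) + (5)*(5) = 49
C[2][0] = (-6)*(-5) + (-7)*(-8) = 86
C[2][1] = (-6)*(-4) + (-7)*(5) = -11
= [[-64, 40], [-10, 49], [86, -11]]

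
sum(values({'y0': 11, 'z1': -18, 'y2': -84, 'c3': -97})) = -188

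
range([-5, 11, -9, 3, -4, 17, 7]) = 26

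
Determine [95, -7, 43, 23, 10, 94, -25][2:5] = [43, 23, 10]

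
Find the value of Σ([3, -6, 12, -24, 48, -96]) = -63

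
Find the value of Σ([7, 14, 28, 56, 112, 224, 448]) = 889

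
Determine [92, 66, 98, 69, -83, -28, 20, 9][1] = 66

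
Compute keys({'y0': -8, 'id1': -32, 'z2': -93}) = ['y0', 'id1', 'z2']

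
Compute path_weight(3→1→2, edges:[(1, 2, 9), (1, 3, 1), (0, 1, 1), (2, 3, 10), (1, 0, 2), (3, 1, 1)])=10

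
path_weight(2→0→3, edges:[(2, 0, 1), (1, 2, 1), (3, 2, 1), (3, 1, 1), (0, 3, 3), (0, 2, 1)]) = 4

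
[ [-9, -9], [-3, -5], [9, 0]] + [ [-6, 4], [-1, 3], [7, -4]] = [[-15, -5], [-4, -2], [16, -4]]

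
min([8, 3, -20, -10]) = -20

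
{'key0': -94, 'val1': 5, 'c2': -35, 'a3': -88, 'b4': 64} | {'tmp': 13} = {'key0': -94, 'val1': 5, 'c2': -35, 'a3': -88, 'b4': 64, 'tmp': 13}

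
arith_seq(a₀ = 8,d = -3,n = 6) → [8, 5, 2, -1, -4, -7]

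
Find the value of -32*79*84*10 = -2123520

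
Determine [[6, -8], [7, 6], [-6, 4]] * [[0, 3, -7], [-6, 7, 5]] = [[48, -38, -82], [-36, 63, -19], [-24, 10, 62]]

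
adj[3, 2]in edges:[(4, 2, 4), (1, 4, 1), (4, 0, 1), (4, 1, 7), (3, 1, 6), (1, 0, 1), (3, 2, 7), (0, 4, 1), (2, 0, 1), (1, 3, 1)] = 7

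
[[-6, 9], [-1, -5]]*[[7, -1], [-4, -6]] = C[0][0] = (-6)*(7) + (9)*(-4) = -78
C[0][1] = (-6)*(-1) + (9)*(-6) = -48
C[1][0] = (-1)*(7) + (-5)*(-4) = 13
C[1][1] = (-1)*(-1) + (-5)*(-6) = 31
= [[-78, -48], [13, 31]]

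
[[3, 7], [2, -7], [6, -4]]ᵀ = [[3, 2, 6], [7, -7, -4]]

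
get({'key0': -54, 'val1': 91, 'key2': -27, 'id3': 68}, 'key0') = -54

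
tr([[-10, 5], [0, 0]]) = diagonal: (-10) + 0
= -10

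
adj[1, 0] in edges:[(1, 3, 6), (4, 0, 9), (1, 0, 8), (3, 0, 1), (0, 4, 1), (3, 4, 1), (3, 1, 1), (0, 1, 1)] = 8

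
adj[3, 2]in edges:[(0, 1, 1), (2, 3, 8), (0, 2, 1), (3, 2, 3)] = 3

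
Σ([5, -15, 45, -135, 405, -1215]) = 5 + -15 + 45 + -135 + 405 + -1215
= -910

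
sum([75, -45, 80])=75 + (-45) + 80
= 110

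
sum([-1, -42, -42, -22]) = (-1) + (-42) + (-42) + (-22)
= -107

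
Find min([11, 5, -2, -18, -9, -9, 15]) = -18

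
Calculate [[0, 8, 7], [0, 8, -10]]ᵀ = [[0, 0], [8, 8], [7, -10]]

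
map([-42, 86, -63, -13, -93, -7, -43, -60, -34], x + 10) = -42+10=-32, 86+10=96, -63+10=-53, -13+10=-3, -93+10=-83, -7+10=3, -43+10=-33, -60+10=-50, -34+10=-24
= [-32, 96, -53, -3, -83, 3, -33, -50, -24]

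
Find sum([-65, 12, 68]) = 15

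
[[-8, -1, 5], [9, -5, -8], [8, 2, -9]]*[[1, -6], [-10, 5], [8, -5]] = [[42, 18], [-5, -39], [-84, 7]]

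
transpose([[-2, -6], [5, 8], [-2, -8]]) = [[-2, 5, -2], [-6, 8, -8]]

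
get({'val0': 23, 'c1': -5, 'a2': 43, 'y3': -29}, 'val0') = 23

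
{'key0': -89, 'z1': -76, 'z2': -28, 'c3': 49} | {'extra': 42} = {'key0': -89, 'z1': -76, 'z2': -28, 'c3': 49, 'extra': 42}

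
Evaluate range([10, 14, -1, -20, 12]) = 34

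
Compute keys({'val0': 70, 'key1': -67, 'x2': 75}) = ['val0', 'key1', 'x2']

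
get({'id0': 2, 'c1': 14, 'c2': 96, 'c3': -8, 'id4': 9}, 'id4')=9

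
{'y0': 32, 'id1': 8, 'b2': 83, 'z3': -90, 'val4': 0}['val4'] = 0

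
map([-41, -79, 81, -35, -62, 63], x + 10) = -41+10=-31, -79+10=-69, 81+10=91, -35+10=-25, -62+10=-52, 63+10=73
= [-31, -69, 91, -25, -52, 73]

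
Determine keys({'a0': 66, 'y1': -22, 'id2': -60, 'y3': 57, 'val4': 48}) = ['a0', 'y1', 'id2', 'y3', 'val4']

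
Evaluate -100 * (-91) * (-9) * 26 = -2129400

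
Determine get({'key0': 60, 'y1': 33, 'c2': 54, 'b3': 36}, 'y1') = 33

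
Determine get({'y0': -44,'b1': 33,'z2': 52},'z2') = 52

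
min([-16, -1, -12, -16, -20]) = -20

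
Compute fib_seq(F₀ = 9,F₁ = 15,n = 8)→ F_2 = F_1 + F_0 = 24
F_3 = F_2 + F_1 = 39
F_4 = F_3 + F_2 = 63
...
= [9, 15, 24, 39, 63, 102, 165, 267]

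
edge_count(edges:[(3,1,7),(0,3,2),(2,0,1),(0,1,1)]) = 4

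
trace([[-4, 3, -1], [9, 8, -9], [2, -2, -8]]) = -4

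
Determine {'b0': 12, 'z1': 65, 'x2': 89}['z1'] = 65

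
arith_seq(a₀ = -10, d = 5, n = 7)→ a_0 = -10 + 0*5 = -10
a_1 = -10 + 1*5 = -5
a_2 = -10 + 2*5 = 0
...
= [-10, -5, 0, 5, 10, 15, 20]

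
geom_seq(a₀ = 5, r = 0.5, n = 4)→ [5.0, 2.5, 1.25, 0.625]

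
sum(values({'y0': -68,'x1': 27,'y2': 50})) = 9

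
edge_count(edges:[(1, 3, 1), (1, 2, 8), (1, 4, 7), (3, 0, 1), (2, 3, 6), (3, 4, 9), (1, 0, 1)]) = 7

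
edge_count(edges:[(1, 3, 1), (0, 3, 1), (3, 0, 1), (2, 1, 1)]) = 4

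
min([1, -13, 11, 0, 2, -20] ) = -20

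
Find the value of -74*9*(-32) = 21312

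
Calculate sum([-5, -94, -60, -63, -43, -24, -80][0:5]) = slice → [-5, -94, -60, -63, -43]
(-5) + (-94) + (-60) + (-63) + (-43)
= -265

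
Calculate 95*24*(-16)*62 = -2261760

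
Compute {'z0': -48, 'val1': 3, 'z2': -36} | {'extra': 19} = {'z0': -48, 'val1': 3, 'z2': -36, 'extra': 19}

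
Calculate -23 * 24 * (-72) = 39744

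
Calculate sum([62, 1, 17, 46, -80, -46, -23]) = -23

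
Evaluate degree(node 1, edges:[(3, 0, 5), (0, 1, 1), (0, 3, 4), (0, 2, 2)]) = incident: (0,1)
= 1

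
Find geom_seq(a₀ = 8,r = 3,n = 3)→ [8, 24, 72]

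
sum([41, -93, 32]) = -20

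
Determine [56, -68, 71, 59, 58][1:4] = [-68, 71, 59]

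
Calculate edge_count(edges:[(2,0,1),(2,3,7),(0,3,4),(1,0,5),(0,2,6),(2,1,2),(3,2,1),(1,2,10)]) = 8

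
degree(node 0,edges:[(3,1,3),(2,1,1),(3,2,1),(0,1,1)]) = incident: (0,1)
= 1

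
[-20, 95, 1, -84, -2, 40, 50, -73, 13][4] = -2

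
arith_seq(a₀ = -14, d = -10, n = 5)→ a_0 = -14 + 0*-10 = -14
a_1 = -14 + 1*-10 = -24
a_2 = -14 + 2*-10 = -34
...
= [-14, -24, -34, -44, -54]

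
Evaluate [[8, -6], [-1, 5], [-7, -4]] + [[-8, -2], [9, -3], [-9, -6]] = [[0, -8], [8, 2], [-16, -10]]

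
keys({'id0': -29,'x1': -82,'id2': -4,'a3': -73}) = ['id0', 'x1', 'id2', 'a3']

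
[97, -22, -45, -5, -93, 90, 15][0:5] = [97, -22, -45, -5, -93]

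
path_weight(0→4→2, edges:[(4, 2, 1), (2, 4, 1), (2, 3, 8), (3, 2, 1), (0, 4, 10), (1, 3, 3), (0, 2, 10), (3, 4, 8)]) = w(0→4)=10 + w(4→2)=1
= 11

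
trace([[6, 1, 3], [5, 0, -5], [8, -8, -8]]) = diagonal: 6 + 0 + (-8)
= -2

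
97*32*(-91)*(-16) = 4519424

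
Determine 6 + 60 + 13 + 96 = 175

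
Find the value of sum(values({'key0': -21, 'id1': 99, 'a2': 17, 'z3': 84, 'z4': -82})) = (-21) + 99 + 17 + 84 + (-82)
= 97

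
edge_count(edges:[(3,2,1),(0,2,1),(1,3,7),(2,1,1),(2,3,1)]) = 5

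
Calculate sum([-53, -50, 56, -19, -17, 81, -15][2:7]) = 86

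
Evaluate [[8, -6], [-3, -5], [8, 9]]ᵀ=[[8, -3, 8], [-6, -5, 9]]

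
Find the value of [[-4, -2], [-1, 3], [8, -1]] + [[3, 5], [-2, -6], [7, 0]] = [[-1, 3], [-3, -3], [15, -1]]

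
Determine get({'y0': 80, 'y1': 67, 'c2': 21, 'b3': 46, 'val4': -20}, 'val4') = -20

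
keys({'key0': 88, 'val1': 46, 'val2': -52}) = ['key0', 'val1', 'val2']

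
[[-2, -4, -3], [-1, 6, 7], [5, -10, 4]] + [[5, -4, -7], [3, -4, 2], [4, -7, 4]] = [[3, -8, -10], [2, 2, 9], [9, -17, 8]]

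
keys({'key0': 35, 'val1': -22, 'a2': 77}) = ['key0', 'val1', 'a2']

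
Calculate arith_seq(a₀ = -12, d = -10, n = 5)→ a_0 = -12 + 0*-10 = -12
a_1 = -12 + 1*-10 = -22
a_2 = -12 + 2*-10 = -32
...
= [-12, -22, -32, -42, -52]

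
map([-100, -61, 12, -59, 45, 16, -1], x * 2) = [-200, -122, 24, -118, 90, 32, -2]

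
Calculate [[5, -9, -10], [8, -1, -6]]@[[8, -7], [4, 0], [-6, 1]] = C[0][0] = (5)*(8) + (-9)*(4) + (-10)*(-6) = 64
C[0][1] = (5)*(-7) + (-9)*(0) + (-10)*(1) = -45
C[1][0] = (8)*(8) + (-1)*(4) + (-6)*(-6) = 96
C[1][1] = (8)*(-7) + (-1)*(0) + (-6)*(1) = -62
= [[64, -45], [96, -62]]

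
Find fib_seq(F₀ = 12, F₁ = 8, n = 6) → [12, 8, 20, 28, 48, 76]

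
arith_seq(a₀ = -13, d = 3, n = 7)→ [-13, -10, -7, -4, -1, 2, 5]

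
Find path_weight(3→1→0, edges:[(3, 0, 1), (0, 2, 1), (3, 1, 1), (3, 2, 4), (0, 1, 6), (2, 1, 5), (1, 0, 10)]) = w(3→1)=1 + w(1→0)=10
= 11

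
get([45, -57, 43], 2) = 43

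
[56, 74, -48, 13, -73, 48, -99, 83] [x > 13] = [56, 74, 48, 83]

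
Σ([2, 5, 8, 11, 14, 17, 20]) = 77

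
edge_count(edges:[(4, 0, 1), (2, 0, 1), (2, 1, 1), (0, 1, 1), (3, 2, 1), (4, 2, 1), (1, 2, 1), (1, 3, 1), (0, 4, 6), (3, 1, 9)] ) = 10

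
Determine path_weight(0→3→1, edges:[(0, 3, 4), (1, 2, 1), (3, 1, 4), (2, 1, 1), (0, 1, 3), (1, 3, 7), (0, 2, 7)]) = w(0→3)=4 + w(3→1)=4
= 8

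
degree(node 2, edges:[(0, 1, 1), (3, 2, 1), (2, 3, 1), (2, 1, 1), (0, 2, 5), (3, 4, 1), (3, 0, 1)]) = 4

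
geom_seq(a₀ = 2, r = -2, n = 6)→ a_0 = 2*(-2)^0 = 2
a_1 = 2*(-2)^1 = -4
a_2 = 2*(-2)^2 = 8
...
= [2, -4, 8, -16, 32, -64]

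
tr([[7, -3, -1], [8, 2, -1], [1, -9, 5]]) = 14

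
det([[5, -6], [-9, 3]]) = (5)*(3) - (-6)*(-9)
= -39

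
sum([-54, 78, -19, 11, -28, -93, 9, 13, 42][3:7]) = -101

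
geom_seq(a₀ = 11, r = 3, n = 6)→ a_0 = 11*3^0 = 11
a_1 = 11*3^1 = 33
a_2 = 11*3^2 = 99
...
= [11, 33, 99, 297, 891, 2673]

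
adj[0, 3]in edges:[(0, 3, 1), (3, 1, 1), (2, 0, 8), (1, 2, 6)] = 1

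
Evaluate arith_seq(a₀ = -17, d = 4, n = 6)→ [-17, -13, -9, -5, -1, 3]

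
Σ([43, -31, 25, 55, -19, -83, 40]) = 43 + (-31) + 25 + 55 + (-19) + (-83) + 40
= 30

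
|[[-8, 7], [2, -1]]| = -6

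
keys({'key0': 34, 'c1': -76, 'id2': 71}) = ['key0', 'c1', 'id2']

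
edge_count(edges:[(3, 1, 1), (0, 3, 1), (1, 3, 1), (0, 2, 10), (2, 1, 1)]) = 5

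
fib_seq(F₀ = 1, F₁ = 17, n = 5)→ [1, 17, 18, 35, 53]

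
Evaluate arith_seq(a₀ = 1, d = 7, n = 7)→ a_0 = 1 + 0*7 = 1
a_1 = 1 + 1*7 = 8
a_2 = 1 + 2*7 = 15
...
= [1, 8, 15, 22, 29, 36, 43]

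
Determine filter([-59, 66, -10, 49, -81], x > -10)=keep x where x > -10: -59✗, 66✓, -10✗, 49✓, -81✗
= [66, 49]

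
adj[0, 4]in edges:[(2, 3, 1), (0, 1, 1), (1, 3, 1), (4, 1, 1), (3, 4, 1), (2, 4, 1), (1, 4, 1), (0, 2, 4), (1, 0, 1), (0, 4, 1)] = 1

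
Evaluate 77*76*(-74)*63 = -27282024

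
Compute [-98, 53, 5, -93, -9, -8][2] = 5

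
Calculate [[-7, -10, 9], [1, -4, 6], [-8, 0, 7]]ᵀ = [[-7, 1, -8], [-10, -4, 0], [9, 6, 7]]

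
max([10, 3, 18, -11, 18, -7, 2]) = 18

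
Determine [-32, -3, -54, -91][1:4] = [-3, -54, -91]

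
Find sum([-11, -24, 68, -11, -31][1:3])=44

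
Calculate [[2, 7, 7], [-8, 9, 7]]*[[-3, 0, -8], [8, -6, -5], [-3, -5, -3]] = C[0][0] = (2)*(-3) + (7)*(8) + (7)*(-3) = 29
C[0][1] = (2)*(0) + (7)*(-6) + (7)*(-5) = -77
C[0][2] = (2)*(-8) + (7)*(-5) + (7)*(-3) = -72
C[1][0] = (-8)*(-3) + (9)*(8) + (7)*(-3) = 75
C[1][1] = (-8)*(0) + (9)*(-6) + (7)*(-5) = -89
C[1][2] = (-8)*(-8) + (9)*(-5) + (7)*(-3) = -2
= [[29, -77, -72], [75, -89, -2]]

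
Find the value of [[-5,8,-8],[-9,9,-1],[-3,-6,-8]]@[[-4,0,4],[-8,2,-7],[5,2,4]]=[[-84, 0, -108], [-41, 16, -103], [20, -28, -2]]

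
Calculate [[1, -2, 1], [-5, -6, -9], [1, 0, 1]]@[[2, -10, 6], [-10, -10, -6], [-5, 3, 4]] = [[17, 13, 22], [95, 83, -30], [-3, -7, 10]]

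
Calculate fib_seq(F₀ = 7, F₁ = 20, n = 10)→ F_2 = F_1 + F_0 = 27
F_3 = F_2 + F_1 = 47
F_4 = F_3 + F_2 = 74
...
= [7, 20, 27, 47, 74, 121, 195, 316, 511, 827]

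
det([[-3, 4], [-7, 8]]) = (-3)*(8) - (4)*(-7)
= 4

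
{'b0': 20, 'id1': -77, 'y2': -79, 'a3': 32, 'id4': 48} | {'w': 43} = {'b0': 20, 'id1': -77, 'y2': -79, 'a3': 32, 'id4': 48, 'w': 43}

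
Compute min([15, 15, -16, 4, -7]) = -16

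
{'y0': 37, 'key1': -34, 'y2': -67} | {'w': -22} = {'y0': 37, 'key1': -34, 'y2': -67, 'w': -22}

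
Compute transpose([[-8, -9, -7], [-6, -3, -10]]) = [[-8, -6], [-9, -3], [-7, -10]]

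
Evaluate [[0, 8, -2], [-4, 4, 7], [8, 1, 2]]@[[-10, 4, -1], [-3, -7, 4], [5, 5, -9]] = [[-34, -66, 50], [63, -9, -43], [-73, 35, -22]]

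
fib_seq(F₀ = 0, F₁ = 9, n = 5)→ [0, 9, 9, 18, 27]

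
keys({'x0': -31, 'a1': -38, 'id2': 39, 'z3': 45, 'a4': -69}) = ['x0', 'a1', 'id2', 'z3', 'a4']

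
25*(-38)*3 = -2850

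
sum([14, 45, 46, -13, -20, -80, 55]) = 14 + 45 + 46 + (-13) + (-20) + (-80) + 55
= 47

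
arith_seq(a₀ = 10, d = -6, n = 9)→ [10, 4, -2, -8, -14, -20, -26, -32, -38]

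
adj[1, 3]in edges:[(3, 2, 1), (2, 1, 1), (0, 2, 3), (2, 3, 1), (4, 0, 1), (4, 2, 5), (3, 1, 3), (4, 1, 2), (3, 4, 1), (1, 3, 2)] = 2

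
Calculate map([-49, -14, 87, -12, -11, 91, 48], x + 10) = -49+10=-39, -14+10=-4, 87+10=97, -12+10=-2, -11+10=-1, 91+10=101, 48+10=58
= [-39, -4, 97, -2, -1, 101, 58]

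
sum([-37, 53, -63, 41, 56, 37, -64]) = 23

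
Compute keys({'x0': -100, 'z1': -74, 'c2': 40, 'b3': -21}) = ['x0', 'z1', 'c2', 'b3']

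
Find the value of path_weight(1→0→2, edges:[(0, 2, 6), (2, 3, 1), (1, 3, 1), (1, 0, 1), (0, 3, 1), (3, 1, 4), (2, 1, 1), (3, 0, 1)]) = w(1→0)=1 + w(0→2)=6
= 7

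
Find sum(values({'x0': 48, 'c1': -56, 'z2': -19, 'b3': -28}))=48 + (-56) + (-19) + (-28)
= -55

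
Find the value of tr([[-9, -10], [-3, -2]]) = diagonal: (-9) + (-2)
= -11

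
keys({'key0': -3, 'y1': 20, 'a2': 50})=['key0', 'y1', 'a2']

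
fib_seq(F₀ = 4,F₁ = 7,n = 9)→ [4, 7, 11, 18, 29, 47, 76, 123, 199]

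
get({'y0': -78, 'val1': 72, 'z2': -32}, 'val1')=72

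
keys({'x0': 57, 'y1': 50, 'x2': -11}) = ['x0', 'y1', 'x2']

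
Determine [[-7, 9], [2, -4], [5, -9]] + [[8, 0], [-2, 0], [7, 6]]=[[1, 9], [0, -4], [12, -3]]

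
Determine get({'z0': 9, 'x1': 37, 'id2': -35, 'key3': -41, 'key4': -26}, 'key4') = -26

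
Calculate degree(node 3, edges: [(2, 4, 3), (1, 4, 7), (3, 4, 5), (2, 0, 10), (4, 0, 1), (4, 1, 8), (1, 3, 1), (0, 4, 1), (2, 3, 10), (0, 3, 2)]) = 4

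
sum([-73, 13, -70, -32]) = -162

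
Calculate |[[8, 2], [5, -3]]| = -34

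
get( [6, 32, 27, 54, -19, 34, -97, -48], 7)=-48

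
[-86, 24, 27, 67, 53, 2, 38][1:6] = [24, 27, 67, 53, 2]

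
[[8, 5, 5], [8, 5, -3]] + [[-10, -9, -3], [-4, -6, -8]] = [[-2, -4, 2], [4, -1, -11]]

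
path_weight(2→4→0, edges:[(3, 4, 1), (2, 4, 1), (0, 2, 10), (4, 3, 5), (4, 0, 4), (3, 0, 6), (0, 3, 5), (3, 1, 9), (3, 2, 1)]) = 5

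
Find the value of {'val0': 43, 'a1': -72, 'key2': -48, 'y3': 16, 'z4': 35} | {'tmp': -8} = {'val0': 43, 'a1': -72, 'key2': -48, 'y3': 16, 'z4': 35, 'tmp': -8}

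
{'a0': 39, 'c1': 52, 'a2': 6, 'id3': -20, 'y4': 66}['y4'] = 66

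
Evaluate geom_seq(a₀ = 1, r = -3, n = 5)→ a_0 = 1*(-3)^0 = 1
a_1 = 1*(-3)^1 = -3
a_2 = 1*(-3)^2 = 9
...
= [1, -3, 9, -27, 81]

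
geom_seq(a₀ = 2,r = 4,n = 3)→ [2, 8, 32]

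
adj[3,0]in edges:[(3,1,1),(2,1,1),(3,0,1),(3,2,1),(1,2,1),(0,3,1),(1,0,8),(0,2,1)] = 1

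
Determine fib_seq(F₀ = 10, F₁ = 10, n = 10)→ [10, 10, 20, 30, 50, 80, 130, 210, 340, 550]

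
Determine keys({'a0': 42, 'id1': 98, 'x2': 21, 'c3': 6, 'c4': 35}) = ['a0', 'id1', 'x2', 'c3', 'c4']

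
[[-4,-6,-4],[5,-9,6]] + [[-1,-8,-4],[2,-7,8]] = [[-5, -14, -8], [7, -16, 14]]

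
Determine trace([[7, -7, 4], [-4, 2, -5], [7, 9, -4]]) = diagonal: 7 + 2 + (-4)
= 5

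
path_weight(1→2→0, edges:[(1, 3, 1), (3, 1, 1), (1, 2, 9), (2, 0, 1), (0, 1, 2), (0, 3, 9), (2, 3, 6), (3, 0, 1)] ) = 10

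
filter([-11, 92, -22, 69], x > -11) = keep x where x > -11: -11✗, 92✓, -22✗, 69✓
= [92, 69]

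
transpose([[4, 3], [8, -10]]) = [[4, 8], [3, -10]]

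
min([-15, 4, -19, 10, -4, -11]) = -19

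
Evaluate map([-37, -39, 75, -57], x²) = (-37)²=1369, (-39)²=1521, (75)²=5625, (-57)²=3249
= [1369, 1521, 5625, 3249]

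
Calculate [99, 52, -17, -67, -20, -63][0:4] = [99, 52, -17, -67]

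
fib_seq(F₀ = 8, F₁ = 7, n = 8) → F_2 = F_1 + F_0 = 15
F_3 = F_2 + F_1 = 22
F_4 = F_3 + F_2 = 37
...
= [8, 7, 15, 22, 37, 59, 96, 155]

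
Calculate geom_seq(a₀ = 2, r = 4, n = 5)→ a_0 = 2*4^0 = 2
a_1 = 2*4^1 = 8
a_2 = 2*4^2 = 32
...
= [2, 8, 32, 128, 512]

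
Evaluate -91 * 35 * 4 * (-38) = 484120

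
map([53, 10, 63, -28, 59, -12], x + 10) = 53+10=63, 10+10=20, 63+10=73, -28+10=-18, 59+10=69, -12+10=-2
= [63, 20, 73, -18, 69, -2]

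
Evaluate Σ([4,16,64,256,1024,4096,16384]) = 4 + 16 + 64 + 256 + 1024 + 4096 + 16384
= 21844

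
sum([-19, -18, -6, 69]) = 26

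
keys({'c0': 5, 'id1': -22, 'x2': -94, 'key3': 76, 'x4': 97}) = ['c0', 'id1', 'x2', 'key3', 'x4']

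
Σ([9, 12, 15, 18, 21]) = 75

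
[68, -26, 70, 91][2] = 70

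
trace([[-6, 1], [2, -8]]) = diagonal: (-6) + (-8)
= -14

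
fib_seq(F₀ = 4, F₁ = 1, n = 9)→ F_2 = F_1 + F_0 = 5
F_3 = F_2 + F_1 = 6
F_4 = F_3 + F_2 = 11
...
= [4, 1, 5, 6, 11, 17, 28, 45, 73]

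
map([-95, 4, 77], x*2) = [-190, 8, 154]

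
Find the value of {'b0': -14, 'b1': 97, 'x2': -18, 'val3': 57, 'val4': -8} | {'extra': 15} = {'b0': -14, 'b1': 97, 'x2': -18, 'val3': 57, 'val4': -8, 'extra': 15}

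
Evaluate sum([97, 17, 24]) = 138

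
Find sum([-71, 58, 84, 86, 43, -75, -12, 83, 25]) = 221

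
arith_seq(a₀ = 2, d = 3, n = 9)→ a_0 = 2 + 0*3 = 2
a_1 = 2 + 1*3 = 5
a_2 = 2 + 2*3 = 8
...
= [2, 5, 8, 11, 14, 17, 20, 23, 26]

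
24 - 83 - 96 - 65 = -220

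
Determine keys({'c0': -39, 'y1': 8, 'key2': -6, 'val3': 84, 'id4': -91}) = ['c0', 'y1', 'key2', 'val3', 'id4']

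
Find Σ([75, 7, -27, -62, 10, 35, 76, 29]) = 143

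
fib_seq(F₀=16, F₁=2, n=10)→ [16, 2, 18, 20, 38, 58, 96, 154, 250, 404]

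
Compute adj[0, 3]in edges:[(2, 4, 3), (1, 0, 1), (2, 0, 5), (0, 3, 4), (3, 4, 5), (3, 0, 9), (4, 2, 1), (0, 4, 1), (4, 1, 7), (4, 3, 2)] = 4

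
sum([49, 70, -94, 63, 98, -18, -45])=123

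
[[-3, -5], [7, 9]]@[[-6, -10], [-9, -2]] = C[0][0] = (-3)*(-6) + (-5)*(-9) = 63
C[0][1] = (-3)*(-10) + (-5)*(-2) = 40
C[1][0] = (7)*(-6) + (9)*(-9) = -123
C[1][1] = (7)*(-10) + (9)*(-2) = -88
= [[63, 40], [-123, -88]]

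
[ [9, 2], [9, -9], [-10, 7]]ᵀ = [[9, 9, -10], [2, -9, 7]]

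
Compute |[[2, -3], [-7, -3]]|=(2)*(-3) - (-3)*(-7)
= -27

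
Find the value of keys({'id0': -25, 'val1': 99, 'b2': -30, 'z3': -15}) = ['id0', 'val1', 'b2', 'z3']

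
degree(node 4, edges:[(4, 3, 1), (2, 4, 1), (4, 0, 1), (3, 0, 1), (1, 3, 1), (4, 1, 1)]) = incident: (4,3), (2,4), (4,0), (4,1)
= 4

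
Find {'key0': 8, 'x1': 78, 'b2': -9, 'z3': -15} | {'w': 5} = {'key0': 8, 'x1': 78, 'b2': -9, 'z3': -15, 'w': 5}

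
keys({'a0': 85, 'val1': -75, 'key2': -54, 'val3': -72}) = ['a0', 'val1', 'key2', 'val3']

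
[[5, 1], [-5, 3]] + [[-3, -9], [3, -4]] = [[2, -8], [-2, -1]]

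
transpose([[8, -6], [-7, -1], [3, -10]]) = [[8, -7, 3], [-6, -1, -10]]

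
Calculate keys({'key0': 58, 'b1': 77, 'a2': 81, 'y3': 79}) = ['key0', 'b1', 'a2', 'y3']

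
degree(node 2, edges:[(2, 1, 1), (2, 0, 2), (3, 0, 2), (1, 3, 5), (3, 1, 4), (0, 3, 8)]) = incident: (2,1), (2,0)
= 2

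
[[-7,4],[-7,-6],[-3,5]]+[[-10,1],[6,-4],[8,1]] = [[-17, 5], [-1, -10], [5, 6]]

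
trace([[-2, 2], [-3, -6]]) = -8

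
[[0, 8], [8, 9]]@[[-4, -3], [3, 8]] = C[0][0] = (0)*(-4) + (8)*(3) = 24
C[0][1] = (0)*(-3) + (8)*(8) = 64
C[1][0] = (8)*(-4) + (9)*(3) = -5
C[1][1] = (8)*(-3) + (9)*(8) = 48
= [[24, 64], [-5, 48]]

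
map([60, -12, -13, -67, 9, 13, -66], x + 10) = 60+10=70, -12+10=-2, -13+10=-3, -67+10=-57, 9+10=19, 13+10=23, -66+10=-56
= [70, -2, -3, -57, 19, 23, -56]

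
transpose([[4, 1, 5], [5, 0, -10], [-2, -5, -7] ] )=[[4, 5, -2], [1, 0, -5], [5, -10, -7]]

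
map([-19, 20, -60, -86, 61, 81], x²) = (-19)²=361, (20)²=400, (-60)²=3600, (-86)²=7396, (61)²=3721, (81)²=6561
= [361, 400, 3600, 7396, 3721, 6561]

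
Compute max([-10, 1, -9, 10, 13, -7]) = 13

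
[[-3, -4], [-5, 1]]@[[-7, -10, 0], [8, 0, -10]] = [[-11, 30, 40], [43, 50, -10]]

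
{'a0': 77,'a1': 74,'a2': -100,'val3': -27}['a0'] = 77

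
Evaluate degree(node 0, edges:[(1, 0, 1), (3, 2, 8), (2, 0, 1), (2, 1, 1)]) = 2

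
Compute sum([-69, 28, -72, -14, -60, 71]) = -116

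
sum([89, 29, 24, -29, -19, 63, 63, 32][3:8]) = 110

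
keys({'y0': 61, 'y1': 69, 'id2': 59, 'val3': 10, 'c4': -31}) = ['y0', 'y1', 'id2', 'val3', 'c4']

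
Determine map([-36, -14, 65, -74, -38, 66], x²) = (-36)²=1296, (-14)²=196, (65)²=4225, (-74)²=5476, (-38)²=1444, (66)²=4356
= [1296, 196, 4225, 5476, 1444, 4356]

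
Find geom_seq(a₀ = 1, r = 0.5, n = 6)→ [1.0, 0.5, 0.25, 0.125, 0.0625, 0.03125]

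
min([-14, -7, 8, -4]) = -14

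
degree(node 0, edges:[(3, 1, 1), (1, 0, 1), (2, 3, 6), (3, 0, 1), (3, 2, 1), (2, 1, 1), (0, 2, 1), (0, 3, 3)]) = 4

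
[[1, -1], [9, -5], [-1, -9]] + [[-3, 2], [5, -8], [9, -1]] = [[-2, 1], [14, -13], [8, -10]]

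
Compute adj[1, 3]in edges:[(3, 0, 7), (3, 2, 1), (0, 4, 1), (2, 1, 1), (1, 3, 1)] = 1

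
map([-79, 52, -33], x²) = (-79)²=6241, (52)²=2704, (-33)²=1089
= [6241, 2704, 1089]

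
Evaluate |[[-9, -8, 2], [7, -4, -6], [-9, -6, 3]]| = (1)*(-9)*det([[-4, -6], [-6, 3]]) + (-1)*(-8)*det([[7, -6], [-9, 3]]) + (1)*(2)*det([[7, -4], [-9, -6]])
= 432 + -264 + -156
= 12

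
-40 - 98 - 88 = -226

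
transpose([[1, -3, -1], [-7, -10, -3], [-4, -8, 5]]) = [[1, -7, -4], [-3, -10, -8], [-1, -3, 5]]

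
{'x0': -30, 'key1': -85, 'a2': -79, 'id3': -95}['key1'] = -85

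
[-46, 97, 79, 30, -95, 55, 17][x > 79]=[97]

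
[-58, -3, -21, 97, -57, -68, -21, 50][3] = 97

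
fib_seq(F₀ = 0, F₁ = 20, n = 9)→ [0, 20, 20, 40, 60, 100, 160, 260, 420]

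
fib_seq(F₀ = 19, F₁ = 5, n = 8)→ [19, 5, 24, 29, 53, 82, 135, 217]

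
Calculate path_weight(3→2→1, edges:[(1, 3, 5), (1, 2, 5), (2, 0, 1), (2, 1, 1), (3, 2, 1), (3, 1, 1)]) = w(3→2)=1 + w(2→1)=1
= 2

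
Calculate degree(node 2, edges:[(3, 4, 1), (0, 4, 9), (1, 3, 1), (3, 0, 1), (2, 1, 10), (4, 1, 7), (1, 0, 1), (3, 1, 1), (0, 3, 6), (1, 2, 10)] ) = incident: (2,1), (1,2)
= 2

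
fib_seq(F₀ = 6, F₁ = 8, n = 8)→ F_2 = F_1 + F_0 = 14
F_3 = F_2 + F_1 = 22
F_4 = F_3 + F_2 = 36
...
= [6, 8, 14, 22, 36, 58, 94, 152]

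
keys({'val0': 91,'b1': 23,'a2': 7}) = ['val0', 'b1', 'a2']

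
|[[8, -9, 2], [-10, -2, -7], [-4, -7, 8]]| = -1368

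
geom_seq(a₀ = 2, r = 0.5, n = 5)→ [2.0, 1.0, 0.5, 0.25, 0.125]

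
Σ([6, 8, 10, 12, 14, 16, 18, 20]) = 6 + 8 + 10 + 12 + 14 + 16 + 18 + 20
= 104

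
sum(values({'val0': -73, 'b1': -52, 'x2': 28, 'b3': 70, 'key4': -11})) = (-73) + (-52) + 28 + 70 + (-11)
= -38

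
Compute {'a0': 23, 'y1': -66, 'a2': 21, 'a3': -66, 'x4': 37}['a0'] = 23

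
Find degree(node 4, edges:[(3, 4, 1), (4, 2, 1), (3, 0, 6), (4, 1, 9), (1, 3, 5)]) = 3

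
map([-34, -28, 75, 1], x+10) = [-24, -18, 85, 11]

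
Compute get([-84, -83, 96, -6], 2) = 96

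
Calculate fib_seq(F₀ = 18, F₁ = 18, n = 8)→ [18, 18, 36, 54, 90, 144, 234, 378]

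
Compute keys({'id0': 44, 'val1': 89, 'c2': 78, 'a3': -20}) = ['id0', 'val1', 'c2', 'a3']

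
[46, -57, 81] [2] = 81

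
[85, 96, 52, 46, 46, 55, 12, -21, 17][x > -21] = keep x where x > -21: 85✓, 96✓, 52✓, 46✓, 46✓, 55✓, 12✓, -21✗, 17✓
= [85, 96, 52, 46, 46, 55, 12, 17]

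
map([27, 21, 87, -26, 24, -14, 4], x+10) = [37, 31, 97, -16, 34, -4, 14]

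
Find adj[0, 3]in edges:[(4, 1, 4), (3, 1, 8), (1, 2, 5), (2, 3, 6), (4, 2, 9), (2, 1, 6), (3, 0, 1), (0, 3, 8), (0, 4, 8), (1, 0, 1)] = 8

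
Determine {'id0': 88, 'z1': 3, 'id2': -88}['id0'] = 88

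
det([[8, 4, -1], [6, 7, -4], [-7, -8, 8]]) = (1)*(8)*det([[7, -4], [-8, 8]]) + (-1)*(4)*det([[6, -4], [-7, 8]]) + (1)*(-1)*det([[6, 7], [-7, -8]])
= 192 + -80 + -1
= 111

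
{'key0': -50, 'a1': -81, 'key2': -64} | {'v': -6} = {'key0': -50, 'a1': -81, 'key2': -64, 'v': -6}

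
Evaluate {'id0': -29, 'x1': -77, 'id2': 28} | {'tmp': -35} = {'id0': -29, 'x1': -77, 'id2': 28, 'tmp': -35}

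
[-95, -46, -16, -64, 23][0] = -95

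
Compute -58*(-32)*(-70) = -129920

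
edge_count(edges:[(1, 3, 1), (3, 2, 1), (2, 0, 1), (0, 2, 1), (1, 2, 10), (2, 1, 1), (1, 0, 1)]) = 7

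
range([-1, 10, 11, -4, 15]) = 19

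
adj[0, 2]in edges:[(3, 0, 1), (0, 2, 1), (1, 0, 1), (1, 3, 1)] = 1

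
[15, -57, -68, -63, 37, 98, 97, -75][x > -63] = [15, -57, 37, 98, 97]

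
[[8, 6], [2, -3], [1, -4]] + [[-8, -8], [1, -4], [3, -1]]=[[0, -2], [3, -7], [4, -5]]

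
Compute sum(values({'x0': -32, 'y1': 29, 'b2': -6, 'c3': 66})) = (-32) + 29 + (-6) + 66
= 57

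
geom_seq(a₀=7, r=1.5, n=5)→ a_0 = 7*1.5^0 = 7.0
a_1 = 7*1.5^1 = 10.5
a_2 = 7*1.5^2 = 15.75
...
= [7.0, 10.5, 15.75, 23.625, 35.4375]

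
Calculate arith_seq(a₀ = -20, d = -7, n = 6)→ [-20, -27, -34, -41, -48, -55]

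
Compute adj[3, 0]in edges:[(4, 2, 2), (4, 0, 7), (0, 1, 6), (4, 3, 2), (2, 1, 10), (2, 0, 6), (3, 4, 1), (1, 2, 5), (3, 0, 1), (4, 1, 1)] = 1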